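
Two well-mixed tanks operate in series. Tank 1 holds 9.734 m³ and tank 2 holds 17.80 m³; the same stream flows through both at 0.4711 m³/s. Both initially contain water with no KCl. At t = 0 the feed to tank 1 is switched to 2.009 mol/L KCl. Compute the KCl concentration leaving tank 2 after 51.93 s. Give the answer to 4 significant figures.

1.084 mol/L

Species balance on tank i: dCᵢ/dt = (Cᵢ₋₁ − Cᵢ)/τᵢ with τᵢ = Vᵢ/Q.
τ₁ = 9.734/0.4711 = 20.6623 s; τ₂ = 17.80/0.4711 = 37.7839 s.
Tank 1: C₁ = C_in(1 − e^(−t/τ₁)). Tank 2 (τ₁ ≠ τ₂): C₂ = C_in[1 − (τ₁ e^(−t/τ₁) − τ₂ e^(−t/τ₂))/(τ₁ − τ₂)].
At t = 51.93: e^(−t/τ₁) = 0.0810025, e^(−t/τ₂) = 0.252993.
C₂ = 2.009·[1 − (20.6623·0.0810025 − 37.7839·0.252993)/(-17.1216)] = 2.009·0.539450 = 1.08376 mol/L.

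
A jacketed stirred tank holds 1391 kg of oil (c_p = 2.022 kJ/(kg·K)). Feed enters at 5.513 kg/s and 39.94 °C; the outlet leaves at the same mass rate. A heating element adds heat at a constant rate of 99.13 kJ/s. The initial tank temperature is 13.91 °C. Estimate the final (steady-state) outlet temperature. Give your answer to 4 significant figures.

48.83 °C

Unsteady energy balance on the tank contents: M c_p dT/dt = ṁ c_p (T_in − T) + 99.13.
At steady state dT/dt = 0 ⇒ T_ss = T_in + Q̇/(ṁ c_p) = 39.94 + 99.13/(5.513·2.022) = 48.8327 °C.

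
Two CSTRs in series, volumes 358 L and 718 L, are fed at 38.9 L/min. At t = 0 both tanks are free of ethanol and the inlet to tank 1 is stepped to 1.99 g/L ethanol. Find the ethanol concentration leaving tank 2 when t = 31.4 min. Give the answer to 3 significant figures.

Time constants: τᵢ = Vᵢ/Q for each well-mixed tank.
τ₁ = 358/38.9 = 9.2031 min; τ₂ = 718/38.9 = 18.458 min.
Tank 1: C₁ = C_in(1 − e^(−t/τ₁)). Tank 2 (τ₁ ≠ τ₂): C₂ = C_in[1 − (τ₁ e^(−t/τ₁) − τ₂ e^(−t/τ₂))/(τ₁ − τ₂)].
At t = 31.4: e^(−t/τ₁) = 0.032979, e^(−t/τ₂) = 0.18246.
C₂ = 1.99·[1 − (9.2031·0.032979 − 18.458·0.18246)/(-9.2545)] = 1.99·0.66888 = 1.3311 g/L.

1.33 g/L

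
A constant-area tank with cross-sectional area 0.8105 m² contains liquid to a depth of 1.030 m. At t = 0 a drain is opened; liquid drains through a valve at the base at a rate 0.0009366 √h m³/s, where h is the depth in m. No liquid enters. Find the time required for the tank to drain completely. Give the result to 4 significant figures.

Volume balance on the tank: A dh/dt = −0.0009366 √h.
Separate and integrate: 2(√h − √h₀) = −(0.0009366/A) t.
Tank is empty when √h = 0: t_empty = 2A√h₀/0.0009366.
t_empty = 2·0.8105·√1.030/0.0009366 = 1.62100·1.01489/0.0009366 = 1756.50 s.

1756 s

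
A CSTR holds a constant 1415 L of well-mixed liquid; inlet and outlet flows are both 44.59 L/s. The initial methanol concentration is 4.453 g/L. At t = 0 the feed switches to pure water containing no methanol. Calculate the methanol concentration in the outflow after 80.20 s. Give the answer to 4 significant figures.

Unsteady species balance (constant V, well mixed): V dC/dt = Q(C_in − C).
Rewrite as dC/dt + C/τ = C_in/τ, τ = V/Q = 31.7336 s.
Solution: C(t) = C_in + (C₀ − C_in) e^(−t/τ).
C(80.20) = 0 + (4.453 − 0)·e^(−80.20/31.7336) = 0 + (4.45300)·0.0798750 = 0.355684 g/L.

0.3557 g/L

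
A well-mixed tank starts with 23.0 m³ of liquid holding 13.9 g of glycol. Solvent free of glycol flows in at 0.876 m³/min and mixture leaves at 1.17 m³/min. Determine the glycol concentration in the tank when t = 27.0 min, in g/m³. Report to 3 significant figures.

0.171 g/m³

Total volume: dV/dt = Q_in − Q_out = -0.29400 m³/min, so V(t) = 23.0 − 0.29400 t and V(27.0) = 15.062 m³.
Solute balance: dm/dt = 0 − Q_out C = −Q_out m/V(t).
dm/m = −Q_out dt/(V₀ − 0.29400 t); integrating gives ln(m/m₀) = −(Q_out/(Q_in−Q_out)) ln(V/V₀).
m = m₀ (V₀/V)^(Q_out/(Q_in−Q_out)) = 13.9 × (23.0/15.062)^(-3.9796) = 2.5786 g.
C = m/V = 2.5786/15.062 = 0.17120 g/m³.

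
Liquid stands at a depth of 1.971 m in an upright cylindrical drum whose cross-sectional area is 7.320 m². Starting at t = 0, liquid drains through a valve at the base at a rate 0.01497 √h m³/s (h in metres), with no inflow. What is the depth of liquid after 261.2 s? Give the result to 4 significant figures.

1.292 m

A dh/dt = −Q_out = −0.01497 √h.
This is separable: 2 d(√h)/dt = −0.01497/A, so √h = √h₀ − (0.01497/(2A)) t.
√h = √1.971 − 0.01497·261.2/(2·7.320) = 1.40392 − 0.267088 = 1.13684.
h = 1.13684² = 1.29239 m.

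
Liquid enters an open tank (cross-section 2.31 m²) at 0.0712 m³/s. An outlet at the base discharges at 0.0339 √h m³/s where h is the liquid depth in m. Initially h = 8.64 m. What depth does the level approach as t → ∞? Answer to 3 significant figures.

A dh/dt = Q_in − 0.0339 √h. Steady state requires inflow = outflow:
Q_in = 0.0339 √h_ss ⇒ √h_ss = 0.0712/0.0339 = 2.1003.
h_ss = 2.1003² = 4.4112 m. (Since h₀ = 8.64 m > h_ss, the level will fall toward this value.)

4.41 m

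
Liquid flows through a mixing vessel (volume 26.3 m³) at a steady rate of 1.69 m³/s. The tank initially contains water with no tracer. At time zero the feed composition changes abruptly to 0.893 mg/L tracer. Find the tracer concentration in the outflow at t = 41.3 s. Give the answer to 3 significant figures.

0.830 mg/L

Unsteady species balance (constant V, well mixed): V dC/dt = Q(C_in − C).
So dC/dt = (C_in − C)/τ with τ = V/Q = 26.3/1.69 = 15.562 s.
This is linear first-order; C(t) = C_in + (C₀ − C_in) e^(−t/τ).
C(41.3) = 0.893 + (0 − 0.893)·e^(−41.3/15.562) = 0.893 + (-0.89300)·0.070378 = 0.83015 mg/L.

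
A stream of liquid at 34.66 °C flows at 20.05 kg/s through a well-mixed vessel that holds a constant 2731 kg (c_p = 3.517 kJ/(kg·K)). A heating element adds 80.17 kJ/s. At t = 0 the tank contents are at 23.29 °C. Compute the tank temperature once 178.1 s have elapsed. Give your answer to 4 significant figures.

32.41 °C

Heat balance on the well-mixed liquid: M c_p dT/dt = ṁ c_p (T_in − T) + 80.17.
Rearrange: dT/dt = (T_ss − T)/τ with τ = M/ṁ = 136.209 s and T_ss = T_in + Q̇/(ṁ c_p) = 35.7969 °C.
T approaches T_ss exponentially: T(t) = T_ss + (T₀ − T_ss) e^(−t/τ).
T(178.1) = 35.7969 + (-12.5069)·e^(−178.1/136.209) = 35.7969 + (-12.5069)·0.270483 = 32.4140 °C.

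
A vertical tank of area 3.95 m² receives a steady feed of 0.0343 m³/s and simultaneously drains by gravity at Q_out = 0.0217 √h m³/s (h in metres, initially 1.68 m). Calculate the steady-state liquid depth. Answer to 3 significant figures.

2.50 m

A dh/dt = Q_in − 0.0217 √h. Steady state requires inflow = outflow:
Q_in = 0.0217 √h_ss ⇒ √h_ss = 0.0343/0.0217 = 1.5806.
h_ss = 1.5806² = 2.4984 m. (Since h₀ = 1.68 m < h_ss, the level will rise toward this value.)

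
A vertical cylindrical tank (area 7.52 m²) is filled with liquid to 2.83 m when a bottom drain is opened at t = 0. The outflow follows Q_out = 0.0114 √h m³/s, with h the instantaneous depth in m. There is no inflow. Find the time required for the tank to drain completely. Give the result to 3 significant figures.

A dh/dt = −Q_out = −0.0114 √h.
Separate and integrate: 2(√h − √h₀) = −(0.0114/A) t.
Set h = 0: 2√h₀ = (0.0114/A) t_empty ⇒ t_empty = 2A√h₀/0.0114.
t_empty = 2·7.52·√2.83/0.0114 = 15.040·1.6823/0.0114 = 2219.4 s.

2220 s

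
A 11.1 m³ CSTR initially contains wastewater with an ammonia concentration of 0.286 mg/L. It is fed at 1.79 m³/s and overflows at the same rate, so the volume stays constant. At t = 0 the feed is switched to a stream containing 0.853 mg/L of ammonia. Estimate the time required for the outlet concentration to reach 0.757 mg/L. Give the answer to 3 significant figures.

11.0 s

Species balance: V dC/dt = Q(C_in − C) ⇒ τ = V/Q = 6.2011 s.
C(t) = C_in + (C₀ − C_in) e^(−t/τ). Set C = 0.757 and solve for t:
e^(−t/τ) = (C − C_in)/(C₀ − C_in) = (0.757 − 0.853)/(0.286 − 0.853) = 0.16931
t = −τ ln(…) = 6.2011 × 1.7760 = 11.013 s.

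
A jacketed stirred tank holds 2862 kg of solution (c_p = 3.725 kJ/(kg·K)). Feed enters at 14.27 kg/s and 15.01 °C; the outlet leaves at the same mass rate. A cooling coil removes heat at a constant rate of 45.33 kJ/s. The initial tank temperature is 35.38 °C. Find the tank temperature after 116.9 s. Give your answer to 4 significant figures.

Unsteady energy balance on the tank contents: M c_p dT/dt = ṁ c_p (T_in − T) − 45.33.
τ = M/ṁ = 200.561 s; T_ss = T_in − Q̇/(ṁ c_p) = 15.01 − 45.33/(14.27·3.725) = 14.1572 °C.
Solution: T(t) = T_ss + (T₀ − T_ss) e^(−t/τ).
T(116.9) = 14.1572 + (21.2228)·e^(−116.9/200.561) = 14.1572 + (21.2228)·0.558296 = 26.0058 °C.

26.01 °C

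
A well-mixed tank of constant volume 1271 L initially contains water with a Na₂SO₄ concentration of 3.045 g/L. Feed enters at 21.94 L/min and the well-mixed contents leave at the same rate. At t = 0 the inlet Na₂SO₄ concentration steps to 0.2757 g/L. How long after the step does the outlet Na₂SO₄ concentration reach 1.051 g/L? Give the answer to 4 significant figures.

Species balance: V dC/dt = Q(C_in − C) ⇒ τ = V/Q = 57.9307 min.
C(t) = C_in + (C₀ − C_in) e^(−t/τ). Set C = 1.051 and solve for t:
e^(−t/τ) = (C − C_in)/(C₀ − C_in) = (1.051 − 0.2757)/(3.045 − 0.2757) = 0.279962
t = −τ ln(…) = 57.9307 × 1.27310 = 73.7516 min.

73.75 min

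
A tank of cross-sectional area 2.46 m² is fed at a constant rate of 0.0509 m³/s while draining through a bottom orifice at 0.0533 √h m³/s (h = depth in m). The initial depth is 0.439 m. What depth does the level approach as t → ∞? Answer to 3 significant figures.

0.912 m

A dh/dt = Q_in − 0.0533 √h. Steady state requires inflow = outflow:
Q_in = 0.0533 √h_ss ⇒ √h_ss = 0.0509/0.0533 = 0.95497.
h_ss = 0.95497² = 0.91197 m. (Since h₀ = 0.439 m < h_ss, the level will rise toward this value.)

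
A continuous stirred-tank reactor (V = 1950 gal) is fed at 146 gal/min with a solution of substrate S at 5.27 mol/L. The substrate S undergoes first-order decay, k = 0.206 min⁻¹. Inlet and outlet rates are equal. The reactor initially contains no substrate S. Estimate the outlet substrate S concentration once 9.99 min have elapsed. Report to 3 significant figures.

1.32 mol/L

V dC/dt = Q(C_in − C) − k V C.
This is linear with rate a = Q/V + k = 0.28087 min⁻¹.
C_ss = Q C_in/(Q + kV) = 1.4048 mol/L; C(t) = C_ss + (C₀ − C_ss) e^(−a t).
C(9.99) = 1.4048 + (-1.4048)·e^(−0.28087·9.99) = 1.4048 + (-1.4048)·0.060452 = 1.3199 mol/L.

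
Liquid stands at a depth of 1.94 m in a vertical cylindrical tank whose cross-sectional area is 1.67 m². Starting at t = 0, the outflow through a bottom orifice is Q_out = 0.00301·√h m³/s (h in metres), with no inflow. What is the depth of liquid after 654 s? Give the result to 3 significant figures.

0.646 m

A dh/dt = −Q_out = −0.00301 √h.
This is separable: 2 d(√h)/dt = −0.00301/A, so √h = √h₀ − (0.00301/(2A)) t.
√h = √1.94 − 0.00301·654/(2·1.67) = 1.3928 − 0.58938 = 0.80346.
h = 0.80346² = 0.64554 m.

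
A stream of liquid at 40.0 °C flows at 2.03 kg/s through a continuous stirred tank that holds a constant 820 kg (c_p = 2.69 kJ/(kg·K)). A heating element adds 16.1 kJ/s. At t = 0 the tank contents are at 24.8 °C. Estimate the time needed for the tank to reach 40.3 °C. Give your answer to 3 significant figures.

M c_p dT/dt = ṁ c_p (T_in − T) + Q̇.
τ = M/ṁ = 403.94 s; T_ss = T_in + Q̇/(ṁ c_p) = 42.948 °C.
T(t) = T_ss + (T₀ − T_ss) e^(−t/τ). Set T = 40.3:
e^(−t/τ) = (40.3 − 42.948)/(24.8 − 42.948) = 0.14593
t = −403.94 · ln(0.14593) = 777.44 s.

777 s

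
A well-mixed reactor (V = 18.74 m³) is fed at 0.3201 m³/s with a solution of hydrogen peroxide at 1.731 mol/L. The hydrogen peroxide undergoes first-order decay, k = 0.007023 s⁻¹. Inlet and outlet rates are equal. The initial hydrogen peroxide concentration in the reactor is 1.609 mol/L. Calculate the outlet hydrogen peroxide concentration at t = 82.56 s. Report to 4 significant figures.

Species balance: V dC/dt = Q C_in − Q C − k V C.
This is linear with rate a = Q/V + k = 0.0241041 s⁻¹.
C_ss = Q C_in/(Q + kV) = 1.22665 mol/L; C(t) = C_ss + (C₀ − C_ss) e^(−a t).
C(82.56) = 1.22665 + (0.382346)·e^(−0.0241041·82.56) = 1.22665 + (0.382346)·0.136691 = 1.27892 mol/L.

1.279 mol/L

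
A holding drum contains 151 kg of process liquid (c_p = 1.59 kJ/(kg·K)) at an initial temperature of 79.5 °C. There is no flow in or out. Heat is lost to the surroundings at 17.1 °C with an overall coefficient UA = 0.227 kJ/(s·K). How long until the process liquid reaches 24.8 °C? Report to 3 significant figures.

2210 s

Lumped-capacitance energy balance: M c_p dT/dt = UA(T_amb − T).
τ = M c_p/UA = 1057.7 s; T_ss = T_amb = 17.100 °C.
T(t) = T_ss + (T₀ − T_ss)e^(−t/τ); set T = 24.8:
t = −τ ln[(T − T_ss)/(T₀ − T_ss)] = −1057.7 · ln(0.12340) = 2213.0 s.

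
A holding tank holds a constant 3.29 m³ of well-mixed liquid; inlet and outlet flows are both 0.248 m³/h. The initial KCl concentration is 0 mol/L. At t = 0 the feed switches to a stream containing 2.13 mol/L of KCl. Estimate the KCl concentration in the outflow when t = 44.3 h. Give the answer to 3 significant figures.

2.05 mol/L

Mass balance on the solute (V constant): V dC/dt = Q(C_in − C).
Rewrite as dC/dt + C/τ = C_in/τ, τ = V/Q = 13.266 h.
Integrating: C(t) = C_in + (C₀ − C_in) e^(−t/τ).
C(44.3) = 2.13 + (0 − 2.13)·e^(−44.3/13.266) = 2.13 + (-2.1300)·0.035461 = 2.0545 mol/L.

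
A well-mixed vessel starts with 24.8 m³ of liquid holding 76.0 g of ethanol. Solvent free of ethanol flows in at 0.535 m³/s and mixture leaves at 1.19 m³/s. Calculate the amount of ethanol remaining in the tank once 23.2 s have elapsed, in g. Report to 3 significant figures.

13.6 g

Let m(t) be the amount of ethanol. Volume: V(t) = V₀ + (Q_in − Q_out) t = 24.8 − 0.65500 t; V(23.2) = 9.6040 m³.
Solute balance: dm/dt = 0 − Q_out C = −Q_out m/V(t).
Separate: dm/m = −Q_out dt/V(t) ⇒ ln(m/m₀) = −(Q_out/(Q_in−Q_out)) ln(V/V₀).
m = m₀ (V₀/V)^(Q_out/(Q_in−Q_out)) = 76.0 × (24.8/9.6040)^(-1.8168) = 13.561 g.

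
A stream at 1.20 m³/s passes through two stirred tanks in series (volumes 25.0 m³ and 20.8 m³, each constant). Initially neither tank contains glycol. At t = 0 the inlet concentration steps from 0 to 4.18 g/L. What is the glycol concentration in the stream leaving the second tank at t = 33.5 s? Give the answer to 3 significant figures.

2.19 g/L

Each tank obeys Vᵢ dCᵢ/dt = Q(Cᵢ₋₁ − Cᵢ), so τᵢ = Vᵢ/Q.
τ₁ = 25.0/1.20 = 20.833 s; τ₂ = 20.8/1.20 = 17.333 s.
Solving the cascade with C₁(0)=C₂(0)=0 gives C₂(t) = C_in[1 − (τ₁ e^(−t/τ₁) − τ₂ e^(−t/τ₂))/(τ₁ − τ₂)].
At t = 33.5: e^(−t/τ₁) = 0.20029, e^(−t/τ₂) = 0.14476.
C₂ = 4.18·[1 − (20.833·0.20029 − 17.333·0.14476)/(3.5000)] = 4.18·0.52471 = 2.1933 g/L.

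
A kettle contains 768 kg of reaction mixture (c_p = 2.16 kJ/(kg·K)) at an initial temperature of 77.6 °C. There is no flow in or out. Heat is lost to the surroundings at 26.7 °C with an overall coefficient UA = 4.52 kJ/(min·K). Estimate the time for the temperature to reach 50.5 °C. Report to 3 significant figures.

279 min

Lumped-capacitance energy balance: M c_p dT/dt = UA(T_amb − T).
τ = M c_p/UA = 367.01 min; T_ss = T_amb = 26.700 °C.
T(t) = T_ss + (T₀ − T_ss)e^(−t/τ); set T = 50.5:
t = −τ ln[(T − T_ss)/(T₀ − T_ss)] = −367.01 · ln(0.46758) = 278.99 min.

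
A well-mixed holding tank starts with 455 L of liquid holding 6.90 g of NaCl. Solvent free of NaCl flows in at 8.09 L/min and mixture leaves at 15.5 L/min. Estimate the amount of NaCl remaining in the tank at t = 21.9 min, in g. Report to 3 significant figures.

Let m(t) be the amount of NaCl. Volume: V(t) = V₀ + (Q_in − Q_out) t = 455 − 7.4100 t; V(21.9) = 292.72 L.
No NaCl enters, so dm/dt = −Q_out · (m/V).
dm/m = −Q_out dt/(V₀ − 7.4100 t); integrating gives ln(m/m₀) = −(Q_out/(Q_in−Q_out)) ln(V/V₀).
m = m₀ (V₀/V)^(Q_out/(Q_in−Q_out)) = 6.90 × (455/292.72)^(-2.0918) = 2.7426 g.

2.74 g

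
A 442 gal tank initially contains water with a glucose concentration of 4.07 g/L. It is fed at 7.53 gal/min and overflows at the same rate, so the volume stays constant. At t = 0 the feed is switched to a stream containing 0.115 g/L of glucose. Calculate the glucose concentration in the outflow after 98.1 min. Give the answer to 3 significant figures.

0.859 g/L

Accumulation = in − out for the solute gives V dC/dt = Q(C_in − C).
Time constant τ = V/Q = 442/7.53 = 58.699 min.
Solution: C(t) = C_in + (C₀ − C_in) e^(−t/τ).
C(98.1) = 0.115 + (4.07 − 0.115)·e^(−98.1/58.699) = 0.115 + (3.9550)·0.18801 = 0.85859 g/L.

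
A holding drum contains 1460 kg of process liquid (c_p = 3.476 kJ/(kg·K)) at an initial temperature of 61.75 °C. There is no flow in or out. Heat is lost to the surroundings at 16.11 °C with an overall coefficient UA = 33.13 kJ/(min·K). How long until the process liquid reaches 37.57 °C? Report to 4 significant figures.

M c_p dT/dt = −UA(T − T_amb).
τ = M c_p/UA = 153.183 min; T_ss = T_amb = 16.1100 °C.
T(t) = T_ss + (T₀ − T_ss)e^(−t/τ); set T = 37.57:
t = −τ ln[(T − T_ss)/(T₀ − T_ss)] = −153.183 · ln(0.470202) = 115.591 min.

115.6 min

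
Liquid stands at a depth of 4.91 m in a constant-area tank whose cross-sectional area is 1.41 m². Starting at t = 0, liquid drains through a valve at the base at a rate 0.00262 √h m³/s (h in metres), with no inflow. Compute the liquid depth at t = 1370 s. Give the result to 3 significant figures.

0.889 m

With no inflow, A dh/dt = −0.00262 √h.
∫ h^(−1/2) dh = −(0.00262/A) ∫ dt, giving 2√h = 2√h₀ − (0.00262/A) t.
√h = √4.91 − 0.00262·1370/(2·1.41) = 2.2159 − 1.2728 = 0.94302.
h = 0.94302² = 0.88928 m.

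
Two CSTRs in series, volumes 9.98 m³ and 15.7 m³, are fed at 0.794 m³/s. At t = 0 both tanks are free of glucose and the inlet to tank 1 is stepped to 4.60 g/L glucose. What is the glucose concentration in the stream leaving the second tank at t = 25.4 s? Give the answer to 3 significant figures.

2.17 g/L

Species balance on tank i: dCᵢ/dt = (Cᵢ₋₁ − Cᵢ)/τᵢ with τᵢ = Vᵢ/Q.
τ₁ = 9.98/0.794 = 12.569 s; τ₂ = 15.7/0.794 = 19.773 s.
Tank 1: C₁ = C_in(1 − e^(−t/τ₁)). Tank 2 (τ₁ ≠ τ₂): C₂ = C_in[1 − (τ₁ e^(−t/τ₁) − τ₂ e^(−t/τ₂))/(τ₁ − τ₂)].
At t = 25.4: e^(−t/τ₁) = 0.13255, e^(−t/τ₂) = 0.27677.
C₂ = 4.60·[1 − (12.569·0.13255 − 19.773·0.27677)/(-7.2040)] = 4.60·0.47159 = 2.1693 g/L.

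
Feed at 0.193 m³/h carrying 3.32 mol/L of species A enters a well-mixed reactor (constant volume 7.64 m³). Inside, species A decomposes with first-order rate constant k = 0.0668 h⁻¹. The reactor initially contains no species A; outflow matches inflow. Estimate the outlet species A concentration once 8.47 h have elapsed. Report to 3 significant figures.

0.493 mol/L

Species balance: V dC/dt = Q C_in − Q C − k V C.
dC/dt = (Q/V) C_in − (Q/V + k) C; effective rate a = Q/V + k = 0.025262 + 0.0668 = 0.092062 h⁻¹.
C_ss = Q C_in/(Q + kV) = 0.91101 mol/L; C(t) = C_ss + (C₀ − C_ss) e^(−a t).
C(8.47) = 0.91101 + (-0.91101)·e^(−0.092062·8.47) = 0.91101 + (-0.91101)·0.45851 = 0.49330 mol/L.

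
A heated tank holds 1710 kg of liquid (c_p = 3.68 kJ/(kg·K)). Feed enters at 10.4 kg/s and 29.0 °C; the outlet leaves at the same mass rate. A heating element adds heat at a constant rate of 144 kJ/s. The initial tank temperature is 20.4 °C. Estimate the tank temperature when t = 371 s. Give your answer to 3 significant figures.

M c_p dT/dt = ṁ c_p (T_in − T) + Q̇.
τ = M/ṁ = 164.42 s; T_ss = T_in + Q̇/(ṁ c_p) = 29.0 + 144/(10.4·3.68) = 32.763 °C.
This is linear first-order; T(t) = T_ss + (T₀ − T_ss) e^(−t/τ).
T(371) = 32.763 + (-12.363)·e^(−371/164.42) = 32.763 + (-12.363)·0.10473 = 31.468 °C.

31.5 °C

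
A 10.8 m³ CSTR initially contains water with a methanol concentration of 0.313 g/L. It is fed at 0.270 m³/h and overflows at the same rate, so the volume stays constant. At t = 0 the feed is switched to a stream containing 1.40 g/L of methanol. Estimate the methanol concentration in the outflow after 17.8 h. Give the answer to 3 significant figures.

0.703 g/L

Mass balance on the solute (V constant): V dC/dt = Q(C_in − C).
So dC/dt = (C_in − C)/τ with τ = V/Q = 10.8/0.270 = 40.000 h.
C approaches C_in exponentially: C(t) = C_in + (C₀ − C_in) e^(−t/τ).
C(17.8) = 1.40 + (0.313 − 1.40)·e^(−17.8/40.000) = 1.40 + (-1.0870)·0.64082 = 0.70342 g/L.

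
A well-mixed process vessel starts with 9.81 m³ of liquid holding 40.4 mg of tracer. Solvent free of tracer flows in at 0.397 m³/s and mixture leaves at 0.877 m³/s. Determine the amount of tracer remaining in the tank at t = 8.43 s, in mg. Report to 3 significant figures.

15.3 mg

Let m(t) be the amount of tracer. Volume: V(t) = V₀ + (Q_in − Q_out) t = 9.81 − 0.48000 t; V(8.43) = 5.7636 m³.
Species balance (pure solvent in): dm/dt = −Q_out · m/V(t).
dm/m = −Q_out dt/(V₀ − 0.48000 t); integrating gives ln(m/m₀) = −(Q_out/(Q_in−Q_out)) ln(V/V₀).
m = m₀ (V₀/V)^(Q_out/(Q_in−Q_out)) = 40.4 × (9.81/5.7636)^(-1.8271) = 15.289 mg.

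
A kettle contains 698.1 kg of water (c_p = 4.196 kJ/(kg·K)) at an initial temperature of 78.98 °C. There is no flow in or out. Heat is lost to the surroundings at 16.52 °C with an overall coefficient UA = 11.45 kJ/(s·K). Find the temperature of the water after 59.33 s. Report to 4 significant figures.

66.05 °C

M c_p dT/dt = −UA(T − T_amb).
dT/dt = (T_ss − T)/τ with T_ss = T_amb = 16.5200 °C, τ = M c_p/UA = 698.1·4.196/11.45 = 255.828 s.
Integrating: T(t) = T_ss + (T₀ − T_ss) e^(−t/τ).
T(59.33) = 16.5200 + (62.4600)·0.793014 = 66.0517 °C.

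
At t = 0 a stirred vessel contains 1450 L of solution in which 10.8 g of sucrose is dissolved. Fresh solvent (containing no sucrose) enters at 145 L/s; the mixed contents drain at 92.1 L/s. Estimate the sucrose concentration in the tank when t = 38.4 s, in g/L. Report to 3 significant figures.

0.000675 g/L

Let m(t) be the amount of sucrose. Volume: V(t) = V₀ + (Q_in − Q_out) t = 1450 + 52.900 t; V(38.4) = 3481.4 L.
Species balance (pure solvent in): dm/dt = −Q_out · m/V(t).
Separate: dm/m = −Q_out dt/V(t) ⇒ ln(m/m₀) = −(Q_out/(Q_in−Q_out)) ln(V/V₀).
m = m₀ (V₀/V)^(Q_out/(Q_in−Q_out)) = 10.8 × (1450/3481.4)^(1.7410) = 2.3506 g.
C = m/V = 2.3506/3481.4 = 0.00067519 g/L.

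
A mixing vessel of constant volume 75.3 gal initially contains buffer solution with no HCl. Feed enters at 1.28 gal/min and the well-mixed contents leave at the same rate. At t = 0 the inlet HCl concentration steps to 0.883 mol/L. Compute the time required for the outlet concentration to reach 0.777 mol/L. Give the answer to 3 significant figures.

125 min

Accumulation = in − out for the solute gives V dC/dt = Q(C_in − C), so τ = V/Q = 58.828 min.
C(t) = C_in + (C₀ − C_in) e^(−t/τ). Set C = 0.777 and solve for t:
e^(−t/τ) = (C − C_in)/(C₀ − C_in) = (0.777 − 0.883)/(0 − 0.883) = 0.12005
t = −τ ln(…) = 58.828 × 2.1199 = 124.71 min.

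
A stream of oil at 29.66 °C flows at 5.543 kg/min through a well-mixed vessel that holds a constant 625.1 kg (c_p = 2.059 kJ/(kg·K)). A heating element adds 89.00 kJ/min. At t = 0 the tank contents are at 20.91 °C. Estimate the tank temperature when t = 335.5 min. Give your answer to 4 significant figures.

M c_p dT/dt = ṁ c_p (T_in − T) + Q̇.
Rearrange: dT/dt = (T_ss − T)/τ with τ = M/ṁ = 112.773 min and T_ss = T_in + Q̇/(ṁ c_p) = 37.4581 °C.
Solution: T(t) = T_ss + (T₀ − T_ss) e^(−t/τ).
T(335.5) = 37.4581 + (-16.5481)·e^(−335.5/112.773) = 37.4581 + (-16.5481)·0.0510471 = 36.6134 °C.

36.61 °C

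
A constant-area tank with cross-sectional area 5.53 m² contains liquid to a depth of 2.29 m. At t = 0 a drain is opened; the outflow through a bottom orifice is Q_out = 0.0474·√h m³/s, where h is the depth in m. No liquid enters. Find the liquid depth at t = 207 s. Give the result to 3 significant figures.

0.392 m

A dh/dt = −Q_out = −0.0474 √h.
Separate and integrate: 2(√h − √h₀) = −(0.0474/A) t.
√h = √2.29 − 0.0474·207/(2·5.53) = 1.5133 − 0.88714 = 0.62613.
h = 0.62613² = 0.39204 m.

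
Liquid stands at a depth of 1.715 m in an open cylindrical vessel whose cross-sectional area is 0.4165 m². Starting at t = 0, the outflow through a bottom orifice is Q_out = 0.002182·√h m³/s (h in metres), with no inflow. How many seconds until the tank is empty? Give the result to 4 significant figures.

499.9 s

A dh/dt = −Q_out = −0.002182 √h.
This is separable: 2 d(√h)/dt = −0.002182/A, so √h = √h₀ − (0.002182/(2A)) t.
Tank is empty when √h = 0: t_empty = 2A√h₀/0.002182.
t_empty = 2·0.4165·√1.715/0.002182 = 0.833000·1.30958/0.002182 = 499.945 s.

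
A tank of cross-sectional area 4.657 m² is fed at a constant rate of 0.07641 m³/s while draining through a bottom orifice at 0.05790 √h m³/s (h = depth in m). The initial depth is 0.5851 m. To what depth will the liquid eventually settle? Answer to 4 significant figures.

1.742 m

Volume balance on the tank: A dh/dt = Q_in − 0.05790 √h. At steady state dh/dt = 0:
Q_in = 0.05790 √h_ss ⇒ √h_ss = 0.07641/0.05790 = 1.31969.
h_ss = 1.31969² = 1.74158 m. (Since h₀ = 0.5851 m < h_ss, the level will rise toward this value.)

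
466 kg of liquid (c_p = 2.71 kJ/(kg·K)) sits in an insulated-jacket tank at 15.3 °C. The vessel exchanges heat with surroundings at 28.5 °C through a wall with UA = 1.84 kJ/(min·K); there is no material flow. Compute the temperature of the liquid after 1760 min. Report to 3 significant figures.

27.5 °C

M c_p dT/dt = −UA(T − T_amb).
dT/dt = (T_ss − T)/τ with T_ss = T_amb = 28.500 °C, τ = M c_p/UA = 466·2.71/1.84 = 686.34 min.
This is linear first-order; T(t) = T_ss + (T₀ − T_ss) e^(−t/τ).
T(1760) = 28.500 + (-13.200)·0.076970 = 27.484 °C.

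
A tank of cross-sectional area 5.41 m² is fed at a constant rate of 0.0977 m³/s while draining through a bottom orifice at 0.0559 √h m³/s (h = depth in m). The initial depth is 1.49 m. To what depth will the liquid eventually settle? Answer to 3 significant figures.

Unsteady balance on liquid volume: A dh/dt = Q_in − 0.0559 √h. At steady state dh/dt = 0:
Q_in = 0.0559 √h_ss ⇒ √h_ss = 0.0977/0.0559 = 1.7478.
h_ss = 1.7478² = 3.0547 m. (Since h₀ = 1.49 m < h_ss, the level will rise toward this value.)

3.05 m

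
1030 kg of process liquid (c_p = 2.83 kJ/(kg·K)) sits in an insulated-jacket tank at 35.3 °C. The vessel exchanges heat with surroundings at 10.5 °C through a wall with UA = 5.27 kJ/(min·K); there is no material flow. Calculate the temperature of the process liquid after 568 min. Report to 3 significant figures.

First-law balance (no shaft work): M c_p dT/dt = −UA(T − T_amb).
dT/dt = (T_ss − T)/τ with T_ss = T_amb = 10.500 °C, τ = M c_p/UA = 1030·2.83/5.27 = 553.11 min.
T approaches T_ss exponentially: T(t) = T_ss + (T₀ − T_ss) e^(−t/τ).
T(568) = 10.500 + (24.800)·0.35811 = 19.381 °C.

19.4 °C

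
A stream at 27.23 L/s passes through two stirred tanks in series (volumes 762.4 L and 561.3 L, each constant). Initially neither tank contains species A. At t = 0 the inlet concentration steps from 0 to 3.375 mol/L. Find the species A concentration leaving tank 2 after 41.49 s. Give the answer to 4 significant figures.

1.726 mol/L

Time constants: τᵢ = Vᵢ/Q for each well-mixed tank.
τ₁ = 762.4/27.23 = 27.9985 s; τ₂ = 561.3/27.23 = 20.6133 s.
Tank 1: C₁ = C_in(1 − e^(−t/τ₁)). Tank 2 (τ₁ ≠ τ₂): C₂ = C_in[1 − (τ₁ e^(−t/τ₁) − τ₂ e^(−t/τ₂))/(τ₁ − τ₂)].
At t = 41.49: e^(−t/τ₁) = 0.227214, e^(−t/τ₂) = 0.133617.
C₂ = 3.375·[1 − (27.9985·0.227214 − 20.6133·0.133617)/(7.38524)] = 3.375·0.511543 = 1.72646 mol/L.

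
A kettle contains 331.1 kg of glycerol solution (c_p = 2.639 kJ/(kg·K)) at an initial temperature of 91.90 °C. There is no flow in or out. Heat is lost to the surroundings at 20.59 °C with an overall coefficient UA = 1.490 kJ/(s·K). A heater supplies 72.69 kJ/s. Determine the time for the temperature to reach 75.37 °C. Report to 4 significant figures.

776.3 s

Lumped-capacitance energy balance: M c_p dT/dt = UA(T_amb − T) + Q̇.
τ = M c_p/UA = 586.425 s; T_ss = T_amb + Q̇/UA = 20.59 + 72.69/1.490 = 69.3752 °C.
T(t) = T_ss + (T₀ − T_ss)e^(−t/τ); set T = 75.37:
t = −τ ln[(T − T_ss)/(T₀ − T_ss)] = −586.425 · ln(0.266141) = 776.267 s.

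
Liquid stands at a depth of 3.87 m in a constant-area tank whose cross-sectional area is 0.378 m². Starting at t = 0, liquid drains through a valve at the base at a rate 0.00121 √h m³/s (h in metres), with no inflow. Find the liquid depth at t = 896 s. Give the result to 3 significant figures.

With no inflow, A dh/dt = −0.00121 √h.
This is separable: 2 d(√h)/dt = −0.00121/A, so √h = √h₀ − (0.00121/(2A)) t.
√h = √3.87 − 0.00121·896/(2·0.378) = 1.9672 − 1.4341 = 0.53316.
h = 0.53316² = 0.28426 m.

0.284 m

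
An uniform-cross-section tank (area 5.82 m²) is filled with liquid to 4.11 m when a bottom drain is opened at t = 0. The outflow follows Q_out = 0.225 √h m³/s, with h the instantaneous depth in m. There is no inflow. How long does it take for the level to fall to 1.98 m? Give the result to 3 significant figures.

32.1 s

With no inflow, A dh/dt = −0.225 √h.
Separate and integrate: 2(√h − √h₀) = −(0.225/A) t.
t = 2A(√h₀ − √h)/0.225 = 2·5.82·(√4.11 − √1.98)/0.225
  = 11.640 × (2.0273 − 1.4071) / 0.225 = 32.084 s.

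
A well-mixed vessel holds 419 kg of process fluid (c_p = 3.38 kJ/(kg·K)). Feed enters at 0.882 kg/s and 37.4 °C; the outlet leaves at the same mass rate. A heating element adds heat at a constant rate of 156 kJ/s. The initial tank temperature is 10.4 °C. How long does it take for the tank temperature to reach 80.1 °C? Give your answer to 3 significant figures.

Energy balance: M c_p dT/dt = ṁ c_p (T_in − T) + 156.
τ = M/ṁ = 475.06 s; T_ss = T_in + Q̇/(ṁ c_p) = 89.729 °C.
T(t) = T_ss + (T₀ − T_ss) e^(−t/τ). Set T = 80.1:
e^(−t/τ) = (80.1 − 89.729)/(10.4 − 89.729) = 0.12138
t = −475.06 · ln(0.12138) = 1001.8 s.

1000 s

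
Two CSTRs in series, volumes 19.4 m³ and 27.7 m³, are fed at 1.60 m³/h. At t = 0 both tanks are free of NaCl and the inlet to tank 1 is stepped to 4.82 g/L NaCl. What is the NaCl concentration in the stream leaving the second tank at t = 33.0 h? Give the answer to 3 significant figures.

Each tank obeys Vᵢ dCᵢ/dt = Q(Cᵢ₋₁ − Cᵢ), so τᵢ = Vᵢ/Q.
τ₁ = 19.4/1.60 = 12.125 h; τ₂ = 27.7/1.60 = 17.312 h.
Tank 1: C₁ = C_in(1 − e^(−t/τ₁)). Tank 2 (τ₁ ≠ τ₂): C₂ = C_in[1 − (τ₁ e^(−t/τ₁) − τ₂ e^(−t/τ₂))/(τ₁ − τ₂)].
At t = 33.0: e^(−t/τ₁) = 0.065766, e^(−t/τ₂) = 0.14865.
C₂ = 4.82·[1 − (12.125·0.065766 − 17.312·0.14865)/(-5.1875)] = 4.82·0.65761 = 3.1697 g/L.

3.17 g/L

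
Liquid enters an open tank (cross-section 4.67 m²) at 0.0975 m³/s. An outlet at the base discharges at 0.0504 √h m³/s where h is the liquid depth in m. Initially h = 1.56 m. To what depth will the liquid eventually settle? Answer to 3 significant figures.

Level balance: A dh/dt = 0.0975 − 0.0504 √h. Setting dh/dt = 0:
Q_in = 0.0504 √h_ss ⇒ √h_ss = 0.0975/0.0504 = 1.9345.
h_ss = 1.9345² = 3.7424 m. (Since h₀ = 1.56 m < h_ss, the level will rise toward this value.)

3.74 m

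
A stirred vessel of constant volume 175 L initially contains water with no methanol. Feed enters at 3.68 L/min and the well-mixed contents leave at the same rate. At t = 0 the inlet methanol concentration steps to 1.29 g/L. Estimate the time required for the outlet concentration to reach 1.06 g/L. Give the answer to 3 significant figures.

Mass balance on the solute (V constant): V dC/dt = Q(C_in − C), so τ = V/Q = 47.554 min.
C(t) = C_in + (C₀ − C_in) e^(−t/τ). Set C = 1.06 and solve for t:
e^(−t/τ) = (C − C_in)/(C₀ − C_in) = (1.06 − 1.29)/(0 − 1.29) = 0.17829
t = −τ ln(…) = 47.554 × 1.7243 = 81.999 min.

82.0 min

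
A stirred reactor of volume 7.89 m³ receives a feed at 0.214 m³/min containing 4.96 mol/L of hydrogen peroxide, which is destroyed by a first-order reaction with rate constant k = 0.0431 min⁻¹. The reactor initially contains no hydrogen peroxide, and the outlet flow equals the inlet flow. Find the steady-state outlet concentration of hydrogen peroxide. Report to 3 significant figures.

Accumulation = in − out − consumed: V dC/dt = Q C_in − Q C − k V C.
Steady state (dC/dt = 0): C_ss = Q C_in/(Q + kV) = C_in/(1 + kV/Q).
C_ss = 0.214·4.96/(0.214 + 0.0431·7.89) = 1.0614/0.55406 = 1.9158 mol/L.

1.92 mol/L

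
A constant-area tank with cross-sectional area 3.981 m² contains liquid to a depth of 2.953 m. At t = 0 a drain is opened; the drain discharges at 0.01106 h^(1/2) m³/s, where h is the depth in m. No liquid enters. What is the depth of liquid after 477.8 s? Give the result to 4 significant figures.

A dh/dt = −Q_out = −0.01106 √h.
∫ h^(−1/2) dh = −(0.01106/A) ∫ dt, giving 2√h = 2√h₀ − (0.01106/A) t.
√h = √2.953 − 0.01106·477.8/(2·3.981) = 1.71843 − 0.663711 = 1.05472.
h = 1.05472² = 1.11243 m.

1.112 m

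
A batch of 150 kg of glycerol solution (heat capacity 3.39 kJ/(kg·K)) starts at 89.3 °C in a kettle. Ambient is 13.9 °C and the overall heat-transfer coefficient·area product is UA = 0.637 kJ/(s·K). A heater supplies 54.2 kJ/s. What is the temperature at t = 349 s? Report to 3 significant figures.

92.7 °C

Unsteady energy balance on the tank contents: M c_p dT/dt = −UA(T − T_amb) + Q̇.
dT/dt = (T_ss − T)/τ with T_ss = T_amb + Q̇/UA = 13.9 + 54.2/0.637 = 98.986 °C, τ = M c_p/UA = 150·3.39/0.637 = 798.27 s.
Integrating: T(t) = T_ss + (T₀ − T_ss) e^(−t/τ).
T(349) = 98.986 + (-9.6863)·0.64585 = 92.730 °C.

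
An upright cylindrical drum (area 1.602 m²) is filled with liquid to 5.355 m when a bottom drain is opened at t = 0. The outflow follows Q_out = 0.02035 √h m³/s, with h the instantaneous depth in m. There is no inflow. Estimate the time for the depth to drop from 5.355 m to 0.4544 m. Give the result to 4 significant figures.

Volume balance on the tank: A dh/dt = −0.02035 √h.
This is separable: 2 d(√h)/dt = −0.02035/A, so √h = √h₀ − (0.02035/(2A)) t.
t = 2A(√h₀ − √h)/0.02035 = 2·1.602·(√5.355 − √0.4544)/0.02035
  = 3.20400 × (2.31409 − 0.674092) / 0.02035 = 258.209 s.

258.2 s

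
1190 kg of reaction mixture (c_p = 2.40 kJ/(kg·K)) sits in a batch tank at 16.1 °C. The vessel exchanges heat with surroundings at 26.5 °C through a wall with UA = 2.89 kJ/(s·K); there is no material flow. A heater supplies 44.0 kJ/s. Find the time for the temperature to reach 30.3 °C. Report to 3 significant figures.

M c_p dT/dt = −UA(T − T_amb) + Q̇.
τ = M c_p/UA = 988.24 s; T_ss = T_amb + Q̇/UA = 26.5 + 44.0/2.89 = 41.725 °C.
T(t) = T_ss + (T₀ − T_ss)e^(−t/τ); set T = 30.3:
t = −τ ln[(T − T_ss)/(T₀ − T_ss)] = −988.24 · ln(0.44585) = 798.27 s.

798 s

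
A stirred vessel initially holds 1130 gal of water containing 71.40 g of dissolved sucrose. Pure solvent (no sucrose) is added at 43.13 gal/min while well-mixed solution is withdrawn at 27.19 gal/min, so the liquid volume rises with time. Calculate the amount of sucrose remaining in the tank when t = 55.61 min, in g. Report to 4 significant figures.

26.59 g

Total volume: dV/dt = Q_in − Q_out = 15.9400 gal/min, so V(t) = 1130 + 15.9400 t and V(55.61) = 2016.42 gal.
No sucrose enters, so dm/dt = −Q_out · (m/V).
dm/m = −Q_out dt/(V₀ + 15.9400 t); integrating gives ln(m/m₀) = −(Q_out/(Q_in−Q_out)) ln(V/V₀).
m = m₀ (V₀/V)^(Q_out/(Q_in−Q_out)) = 71.40 × (1130/2016.42)^(1.70577) = 26.5883 g.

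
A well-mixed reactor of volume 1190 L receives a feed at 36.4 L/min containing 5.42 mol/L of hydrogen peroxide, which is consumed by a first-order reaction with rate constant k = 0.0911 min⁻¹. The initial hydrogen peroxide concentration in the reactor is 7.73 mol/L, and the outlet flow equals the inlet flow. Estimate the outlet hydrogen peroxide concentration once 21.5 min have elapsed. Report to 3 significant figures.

Species balance: V dC/dt = Q C_in − Q C − k V C.
dC/dt = (Q/V) C_in − (Q/V + k) C; effective rate a = Q/V + k = 0.030588 + 0.0911 = 0.12169 min⁻¹.
C_ss = Q C_in/(Q + kV) = 1.3624 mol/L; C(t) = C_ss + (C₀ − C_ss) e^(−a t).
C(21.5) = 1.3624 + (6.3676)·e^(−0.12169·21.5) = 1.3624 + (6.3676)·0.073073 = 1.8277 mol/L.

1.83 mol/L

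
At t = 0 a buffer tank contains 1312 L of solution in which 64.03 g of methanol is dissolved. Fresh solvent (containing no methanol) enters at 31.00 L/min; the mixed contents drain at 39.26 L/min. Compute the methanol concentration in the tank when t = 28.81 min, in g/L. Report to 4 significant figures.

Total volume: dV/dt = Q_in − Q_out = -8.26000 L/min, so V(t) = 1312 − 8.26000 t and V(28.81) = 1074.03 L.
No methanol enters, so dm/dt = −Q_out · (m/V).
dm/m = −Q_out dt/(V₀ − 8.26000 t); integrating gives ln(m/m₀) = −(Q_out/(Q_in−Q_out)) ln(V/V₀).
m = m₀ (V₀/V)^(Q_out/(Q_in−Q_out)) = 64.03 × (1312/1074.03)^(-4.75303) = 24.7321 g.
C = m/V = 24.7321/1074.03 = 0.0230274 g/L.

0.02303 g/L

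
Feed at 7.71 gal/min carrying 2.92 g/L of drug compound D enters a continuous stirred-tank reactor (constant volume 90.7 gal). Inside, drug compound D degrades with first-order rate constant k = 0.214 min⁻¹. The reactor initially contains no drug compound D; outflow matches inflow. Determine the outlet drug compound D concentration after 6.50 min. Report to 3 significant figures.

0.711 g/L

V dC/dt = Q(C_in − C) − k V C.
dC/dt = (Q/V) C_in − (Q/V + k) C; effective rate a = Q/V + k = 0.085006 + 0.214 = 0.29901 min⁻¹.
C_ss = Q C_in/(Q + kV) = 0.83014 g/L; C(t) = C_ss + (C₀ − C_ss) e^(−a t).
C(6.50) = 0.83014 + (-0.83014)·e^(−0.29901·6.50) = 0.83014 + (-0.83014)·0.14320 = 0.71127 g/L.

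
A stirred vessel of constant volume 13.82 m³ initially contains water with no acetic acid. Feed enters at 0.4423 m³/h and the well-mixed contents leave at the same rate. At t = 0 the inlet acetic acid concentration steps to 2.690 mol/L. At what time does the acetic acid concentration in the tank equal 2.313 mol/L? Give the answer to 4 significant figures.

61.40 h

Species balance: V dC/dt = Q(C_in − C) ⇒ τ = V/Q = 31.2458 h.
C(t) = C_in + (C₀ − C_in) e^(−t/τ). Set C = 2.313 and solve for t:
e^(−t/τ) = (C − C_in)/(C₀ − C_in) = (2.313 − 2.690)/(0 − 2.690) = 0.140149
t = −τ ln(…) = 31.2458 × 1.96505 = 61.3995 h.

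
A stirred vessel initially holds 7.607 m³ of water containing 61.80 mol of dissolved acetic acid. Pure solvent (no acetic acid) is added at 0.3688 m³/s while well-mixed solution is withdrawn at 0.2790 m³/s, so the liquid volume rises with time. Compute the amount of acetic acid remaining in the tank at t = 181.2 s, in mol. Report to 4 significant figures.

Total volume: dV/dt = Q_in − Q_out = 0.0898000 m³/s, so V(t) = 7.607 + 0.0898000 t and V(181.2) = 23.8788 m³.
Solute balance: dm/dt = 0 − Q_out C = −Q_out m/V(t).
Separate: dm/m = −Q_out dt/V(t) ⇒ ln(m/m₀) = −(Q_out/(Q_in−Q_out)) ln(V/V₀).
m = m₀ (V₀/V)^(Q_out/(Q_in−Q_out)) = 61.80 × (7.607/23.8788)^(3.10690) = 1.76801 mol.

1.768 mol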